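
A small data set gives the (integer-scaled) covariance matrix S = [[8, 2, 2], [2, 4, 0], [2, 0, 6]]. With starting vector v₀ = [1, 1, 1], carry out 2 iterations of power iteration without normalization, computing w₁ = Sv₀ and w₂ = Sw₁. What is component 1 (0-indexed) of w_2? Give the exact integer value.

w1 = Sv₀ = (12, 6, 8)
w2 = Sw1 = (124, 48, 72)
The requested component of w2 is 48.

48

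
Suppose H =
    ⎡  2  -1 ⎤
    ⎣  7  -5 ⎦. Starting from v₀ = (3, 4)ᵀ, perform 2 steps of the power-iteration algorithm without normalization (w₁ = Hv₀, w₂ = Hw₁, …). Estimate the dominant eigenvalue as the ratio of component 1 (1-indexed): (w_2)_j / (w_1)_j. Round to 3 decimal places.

w1 = Hv₀ = (2·3 + (-1)·4; 7·3 + (-5)·4) = (2, 1)
w2 = Hw1 = (2·2 + (-1)·1; 7·2 + (-5)·1) = (3, 9)
Ratio at component: 3 / 2 = 1.500

1.500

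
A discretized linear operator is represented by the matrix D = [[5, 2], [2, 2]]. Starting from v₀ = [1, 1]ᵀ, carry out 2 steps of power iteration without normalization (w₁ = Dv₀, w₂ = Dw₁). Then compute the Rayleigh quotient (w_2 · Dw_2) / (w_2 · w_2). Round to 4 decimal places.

5.9996

w1 = Dv₀ = (7, 4)
w2 = Dw1 = (43, 22)
Dw2 = (259, 130)
w2·Dw2 = 43·259 + 22·130 = 13997; w2·w2 = 43·43 + 22·22 = 2333
λ ≈ 13997/2333 = 5.9996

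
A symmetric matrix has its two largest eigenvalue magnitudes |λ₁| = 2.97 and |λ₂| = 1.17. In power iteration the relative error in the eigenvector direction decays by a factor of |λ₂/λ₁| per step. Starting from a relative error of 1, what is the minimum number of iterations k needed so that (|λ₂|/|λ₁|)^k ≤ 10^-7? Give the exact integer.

|λ₂/λ₁| = 1.17/2.97 = 0.39394
Need k ≥ ln(10^-7) / ln(0.39394) = -16.1181 / -0.9316 ≈ 17.302
Smallest integer k satisfying the bound: 18

18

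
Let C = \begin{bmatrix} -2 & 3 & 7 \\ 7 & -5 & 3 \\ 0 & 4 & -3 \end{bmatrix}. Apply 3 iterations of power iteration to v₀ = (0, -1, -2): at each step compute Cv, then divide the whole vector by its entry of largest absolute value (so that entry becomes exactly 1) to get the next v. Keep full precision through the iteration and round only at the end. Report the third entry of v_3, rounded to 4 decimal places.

Cv0 = (-17.00000, -1.00000, 2.00000); divide by -17.00000 → v1 = (1.00000, 0.05882, -0.11765)
Cv1 = (-2.64706, 6.35294, 0.58824); divide by 6.35294 → v2 = (-0.41667, 1.00000, 0.09259)
Cv2 = (4.48148, -7.63889, 3.72222); divide by -7.63889 → v3 = (-0.58667, 1.00000, -0.48727)
Requested entry of v3: -402/825 = -0.4873

-0.4873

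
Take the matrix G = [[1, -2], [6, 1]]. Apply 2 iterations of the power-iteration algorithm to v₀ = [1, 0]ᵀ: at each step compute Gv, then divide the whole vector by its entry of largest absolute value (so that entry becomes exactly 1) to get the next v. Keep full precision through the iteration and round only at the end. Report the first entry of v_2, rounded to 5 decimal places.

Gv0 = (1.000000, 6.000000); divide by 6.000000 → v1 = (0.166667, 1.000000)
Gv1 = (-1.833333, 2.000000); divide by 2.000000 → v2 = (-0.916667, 1.000000)
Requested entry of v2: -11/12 = -0.91667

-0.91667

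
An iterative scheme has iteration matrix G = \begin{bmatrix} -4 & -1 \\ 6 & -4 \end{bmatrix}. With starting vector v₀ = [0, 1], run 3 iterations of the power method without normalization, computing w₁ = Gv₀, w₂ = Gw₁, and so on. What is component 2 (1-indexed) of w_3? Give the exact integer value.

8

w1 = Gv₀ = (-1, -4)
w2 = Gw1 = (8, 10)
w3 = Gw2 = (-42, 8)
The requested component of w3 is 8.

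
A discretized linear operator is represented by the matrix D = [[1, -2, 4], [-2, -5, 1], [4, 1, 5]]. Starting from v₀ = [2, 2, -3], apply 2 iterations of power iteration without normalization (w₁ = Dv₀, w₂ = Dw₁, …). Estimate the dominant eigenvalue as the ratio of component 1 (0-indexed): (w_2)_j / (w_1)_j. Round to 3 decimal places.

-6.353

w1 = Dv₀ = (1·2 + (-2)·2 + 4·(-3); (-2)·2 + (-5)·2 + 1·(-3); 4·2 + 1·2 + 5·(-3)) = (-14, -17, -5)
w2 = Dw1 = (1·(-14) + (-2)·(-17) + 4·(-5); (-2)·(-14) + (-5)·(-17) + 1·(-5); 4·(-14) + 1·(-17) + 5·(-5)) = (0, 108, -98)
Ratio at component: 108 / -17 = -6.353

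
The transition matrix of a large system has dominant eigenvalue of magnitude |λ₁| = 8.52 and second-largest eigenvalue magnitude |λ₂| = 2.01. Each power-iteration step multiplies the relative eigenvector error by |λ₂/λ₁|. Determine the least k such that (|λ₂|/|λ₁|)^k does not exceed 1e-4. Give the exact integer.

7

|λ₂/λ₁| = 2.01/8.52 = 0.23592
Need k ≥ ln(1e-4) / ln(0.23592) = -9.2103 / -1.4443 ≈ 6.377
Smallest integer k satisfying the bound: 7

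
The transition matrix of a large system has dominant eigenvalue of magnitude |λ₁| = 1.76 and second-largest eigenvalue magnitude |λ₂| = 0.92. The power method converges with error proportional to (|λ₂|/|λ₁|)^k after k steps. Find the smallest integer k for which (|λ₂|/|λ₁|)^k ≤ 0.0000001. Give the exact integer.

|λ₂/λ₁| = 0.92/1.76 = 0.52273
Need k ≥ ln(0.0000001) / ln(0.52273) = -16.1181 / -0.6487 ≈ 24.847
Smallest integer k satisfying the bound: 25

25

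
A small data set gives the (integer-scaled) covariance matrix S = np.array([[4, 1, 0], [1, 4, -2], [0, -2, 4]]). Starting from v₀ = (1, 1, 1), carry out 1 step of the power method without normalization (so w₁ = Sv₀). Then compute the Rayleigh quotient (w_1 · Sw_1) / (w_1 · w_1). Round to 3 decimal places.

4.158

w1 = Sv₀ = (5, 3, 2)
Sw1 = (23, 13, 2)
w1·Sw1 = 5·23 + 3·13 + 2·2 = 158; w1·w1 = 5·5 + 3·3 + 2·2 = 38
λ ≈ 158/38 = 4.158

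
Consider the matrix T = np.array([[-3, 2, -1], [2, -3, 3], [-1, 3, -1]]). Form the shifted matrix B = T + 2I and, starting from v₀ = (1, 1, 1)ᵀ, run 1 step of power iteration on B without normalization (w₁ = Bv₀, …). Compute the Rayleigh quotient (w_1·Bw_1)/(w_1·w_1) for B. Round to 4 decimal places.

B = T + 2I has rows (-1, 2, -1); (2, -1, 3); (-1, 3, 1)
w1 = Bv₀ = (0, 4, 3)
Bw1 = (5, 5, 15)
w1·Bw1 = 65; w1·w1 = 25; μ ≈ 65/25 = 2.6000

2.6000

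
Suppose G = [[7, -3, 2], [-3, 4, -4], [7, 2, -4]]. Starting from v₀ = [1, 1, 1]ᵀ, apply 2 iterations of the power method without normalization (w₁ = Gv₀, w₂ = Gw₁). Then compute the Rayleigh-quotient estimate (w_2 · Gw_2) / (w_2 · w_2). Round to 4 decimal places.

w1 = Gv₀ = (7·1 + (-3)·1 + 2·1; (-3)·1 + 4·1 + (-4)·1; 7·1 + 2·1 + (-4)·1) = (6, -3, 5)
w2 = Gw1 = (7·6 + (-3)·(-3) + 2·5; (-3)·6 + 4·(-3) + (-4)·5; 7·6 + 2·(-3) + (-4)·5) = (61, -50, 16)
Gw2 = (609, -447, 263)
w2·Gw2 = 61·609 + (-50)·(-447) + 16·263 = 63707; w2·w2 = 61·61 + (-50)·(-50) + 16·16 = 6477
λ ≈ 63707/6477 = 9.8359

9.8359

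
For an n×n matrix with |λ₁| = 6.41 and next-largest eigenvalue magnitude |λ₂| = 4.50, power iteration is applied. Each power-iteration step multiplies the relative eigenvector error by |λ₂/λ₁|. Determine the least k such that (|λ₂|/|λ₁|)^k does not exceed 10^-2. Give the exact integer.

14

|λ₂/λ₁| = 4.50/6.41 = 0.70203
Need k ≥ ln(10^-2) / ln(0.70203) = -4.6052 / -0.3538 ≈ 13.017
Smallest integer k satisfying the bound: 14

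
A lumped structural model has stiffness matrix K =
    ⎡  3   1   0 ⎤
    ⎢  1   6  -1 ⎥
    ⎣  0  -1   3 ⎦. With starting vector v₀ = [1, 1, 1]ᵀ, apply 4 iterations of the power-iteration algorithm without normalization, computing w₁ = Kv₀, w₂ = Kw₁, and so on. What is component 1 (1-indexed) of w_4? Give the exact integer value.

522

w1 = Kv₀ = (3·1 + 1·1 + 0·1; 1·1 + 6·1 + (-1)·1; 0·1 + (-1)·1 + 3·1) = (4, 6, 2)
w2 = Kw1 = (3·4 + 1·6 + 0·2; 1·4 + 6·6 + (-1)·2; 0·4 + (-1)·6 + 3·2) = (18, 38, 0)
w3 = Kw2 = (92, 246, -38)
w4 = Kw3 = (522, 1606, -360)
The requested component of w4 is 522.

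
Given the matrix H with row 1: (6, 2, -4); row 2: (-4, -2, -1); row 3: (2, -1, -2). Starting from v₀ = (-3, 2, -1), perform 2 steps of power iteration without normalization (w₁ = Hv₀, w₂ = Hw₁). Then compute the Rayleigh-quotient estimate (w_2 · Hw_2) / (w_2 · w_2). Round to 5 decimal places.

w1 = Hv₀ = (-10, 9, -6)
w2 = Hw1 = (-18, 28, -17)
Hw2 = (16, 33, -30)
w2·Hw2 = (-18)·16 + 28·33 + (-17)·(-30) = 1146; w2·w2 = (-18)·(-18) + 28·28 + (-17)·(-17) = 1397
λ ≈ 1146/1397 = 0.82033

0.82033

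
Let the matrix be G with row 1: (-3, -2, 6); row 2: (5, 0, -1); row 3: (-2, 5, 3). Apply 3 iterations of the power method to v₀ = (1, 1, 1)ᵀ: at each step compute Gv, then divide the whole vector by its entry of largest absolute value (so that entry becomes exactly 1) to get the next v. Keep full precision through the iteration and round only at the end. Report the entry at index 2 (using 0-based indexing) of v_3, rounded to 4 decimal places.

0.3706

Gv0 = (1.00000, 4.00000, 6.00000); divide by 6.00000 → v1 = (0.16667, 0.66667, 1.00000)
Gv1 = (4.16667, -0.16667, 6.00000); divide by 6.00000 → v2 = (0.69444, -0.02778, 1.00000)
Gv2 = (3.97222, 2.47222, 1.47222); divide by 3.97222 → v3 = (1.00000, 0.62238, 0.37063)
Requested entry of v3: 53/143 = 0.3706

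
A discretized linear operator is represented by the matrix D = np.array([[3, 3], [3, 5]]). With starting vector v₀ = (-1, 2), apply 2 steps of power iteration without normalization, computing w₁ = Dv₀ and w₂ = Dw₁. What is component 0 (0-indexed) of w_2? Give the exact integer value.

30

w1 = Dv₀ = (3, 7)
w2 = Dw1 = (30, 44)
The requested component of w2 is 30.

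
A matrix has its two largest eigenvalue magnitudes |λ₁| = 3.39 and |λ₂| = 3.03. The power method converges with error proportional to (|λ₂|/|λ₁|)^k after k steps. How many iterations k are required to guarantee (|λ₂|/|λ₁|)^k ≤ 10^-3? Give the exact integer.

|λ₂/λ₁| = 3.03/3.39 = 0.89381
Need k ≥ ln(10^-3) / ln(0.89381) = -6.9078 / -0.1123 ≈ 61.530
Smallest integer k satisfying the bound: 62

62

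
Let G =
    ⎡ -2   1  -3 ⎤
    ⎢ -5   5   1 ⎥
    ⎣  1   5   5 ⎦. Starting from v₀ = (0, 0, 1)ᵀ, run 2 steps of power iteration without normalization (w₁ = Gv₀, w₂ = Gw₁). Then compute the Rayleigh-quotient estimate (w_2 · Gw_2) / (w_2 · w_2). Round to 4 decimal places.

w1 = Gv₀ = (-3, 1, 5)
w2 = Gw1 = (-8, 25, 27)
Gw2 = (-40, 192, 252)
w2·Gw2 = (-8)·(-40) + 25·192 + 27·252 = 11924; w2·w2 = (-8)·(-8) + 25·25 + 27·27 = 1418
λ ≈ 11924/1418 = 8.4090

8.4090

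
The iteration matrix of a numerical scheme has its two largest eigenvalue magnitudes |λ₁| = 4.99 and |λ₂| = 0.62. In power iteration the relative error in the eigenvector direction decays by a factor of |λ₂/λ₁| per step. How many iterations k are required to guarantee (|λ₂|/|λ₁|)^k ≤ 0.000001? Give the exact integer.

|λ₂/λ₁| = 0.62/4.99 = 0.12425
Need k ≥ ln(0.000001) / ln(0.12425) = -13.8155 / -2.0855 ≈ 6.625
Smallest integer k satisfying the bound: 7

7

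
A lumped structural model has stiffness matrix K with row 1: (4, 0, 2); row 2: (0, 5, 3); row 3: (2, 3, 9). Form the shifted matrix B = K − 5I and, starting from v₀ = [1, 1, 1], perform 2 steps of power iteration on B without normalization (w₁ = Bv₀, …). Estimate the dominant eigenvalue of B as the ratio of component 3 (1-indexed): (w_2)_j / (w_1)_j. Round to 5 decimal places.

μ ≈ 5.22222

B = K − 5I has rows (-1, 0, 2); (0, 0, 3); (2, 3, 4)
w1 = Bv₀ = ((-1)·1 + 0·1 + 2·1; 0·1 + 0·1 + 3·1; 2·1 + 3·1 + 4·1) = (1, 3, 9)
w2 = Bw1 = ((-1)·1 + 0·3 + 2·9; 0·1 + 0·3 + 3·9; 2·1 + 3·3 + 4·9) = (17, 27, 47)
Ratio: 47/9 = 5.22222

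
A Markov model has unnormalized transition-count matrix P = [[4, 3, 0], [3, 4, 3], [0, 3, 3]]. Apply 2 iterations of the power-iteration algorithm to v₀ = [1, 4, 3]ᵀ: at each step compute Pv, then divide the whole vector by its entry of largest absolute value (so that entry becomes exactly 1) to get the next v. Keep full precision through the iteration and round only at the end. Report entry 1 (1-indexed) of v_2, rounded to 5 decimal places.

Pv0 = (16.000000, 28.000000, 21.000000); divide by 28.000000 → v1 = (0.571429, 1.000000, 0.750000)
Pv1 = (5.285714, 7.964286, 5.250000); divide by 7.964286 → v2 = (0.663677, 1.000000, 0.659193)
Requested entry of v2: 148/223 = 0.66368

0.66368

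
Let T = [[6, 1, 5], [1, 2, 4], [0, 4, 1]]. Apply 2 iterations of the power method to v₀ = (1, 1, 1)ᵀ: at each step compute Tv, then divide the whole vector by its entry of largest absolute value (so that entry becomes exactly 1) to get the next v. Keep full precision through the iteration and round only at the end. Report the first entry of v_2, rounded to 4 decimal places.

1.0000

Tv0 = (12.00000, 7.00000, 5.00000); divide by 12.00000 → v1 = (1.00000, 0.58333, 0.41667)
Tv1 = (8.66667, 3.83333, 2.75000); divide by 8.66667 → v2 = (1.00000, 0.44231, 0.31731)
Requested entry of v2: 104/104 = 1.0000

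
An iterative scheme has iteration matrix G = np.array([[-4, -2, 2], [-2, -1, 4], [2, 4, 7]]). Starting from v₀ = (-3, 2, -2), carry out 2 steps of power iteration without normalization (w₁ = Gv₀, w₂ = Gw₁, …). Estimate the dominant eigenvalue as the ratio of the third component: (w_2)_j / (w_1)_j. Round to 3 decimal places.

w1 = Gv₀ = (4, -4, -12)
w2 = Gw1 = (-32, -52, -92)
Ratio at component: -92 / -12 = 7.667

λ ≈ 7.667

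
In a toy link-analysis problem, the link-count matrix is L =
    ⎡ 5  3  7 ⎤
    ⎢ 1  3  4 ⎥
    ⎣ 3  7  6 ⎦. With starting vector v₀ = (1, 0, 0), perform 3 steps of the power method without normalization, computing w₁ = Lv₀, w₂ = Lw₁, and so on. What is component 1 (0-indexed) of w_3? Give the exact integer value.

w1 = Lv₀ = (5, 1, 3)
w2 = Lw1 = (49, 20, 40)
w3 = Lw2 = (585, 269, 527)
The requested component of w3 is 269.

269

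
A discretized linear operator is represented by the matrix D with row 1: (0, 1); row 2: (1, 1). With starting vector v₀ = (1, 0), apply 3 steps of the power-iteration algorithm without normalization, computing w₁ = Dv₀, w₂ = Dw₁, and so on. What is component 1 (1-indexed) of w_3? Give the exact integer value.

w1 = Dv₀ = (0·1 + 1·0; 1·1 + 1·0) = (0, 1)
w2 = Dw1 = (0·0 + 1·1; 1·0 + 1·1) = (1, 1)
w3 = Dw2 = (1, 2)
The requested component of w3 is 1.

1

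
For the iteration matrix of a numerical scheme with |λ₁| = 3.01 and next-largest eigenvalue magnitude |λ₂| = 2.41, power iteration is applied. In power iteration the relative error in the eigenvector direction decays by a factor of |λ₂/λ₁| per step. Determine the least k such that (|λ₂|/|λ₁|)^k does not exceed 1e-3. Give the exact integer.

32

|λ₂/λ₁| = 2.41/3.01 = 0.80066
Need k ≥ ln(1e-3) / ln(0.80066) = -6.9078 / -0.2223 ≈ 31.072
Smallest integer k satisfying the bound: 32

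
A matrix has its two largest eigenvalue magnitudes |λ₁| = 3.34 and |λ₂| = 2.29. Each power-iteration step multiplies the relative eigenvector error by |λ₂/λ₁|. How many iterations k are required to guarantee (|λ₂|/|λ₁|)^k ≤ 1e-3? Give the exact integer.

19

|λ₂/λ₁| = 2.29/3.34 = 0.68563
Need k ≥ ln(1e-3) / ln(0.68563) = -6.9078 / -0.3774 ≈ 18.303
Smallest integer k satisfying the bound: 19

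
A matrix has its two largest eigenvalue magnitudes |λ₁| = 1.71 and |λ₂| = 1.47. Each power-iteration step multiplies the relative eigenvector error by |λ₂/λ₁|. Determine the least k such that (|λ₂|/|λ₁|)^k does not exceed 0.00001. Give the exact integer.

|λ₂/λ₁| = 1.47/1.71 = 0.85965
Need k ≥ ln(0.00001) / ln(0.85965) = -11.5129 / -0.1512 ≈ 76.128
Smallest integer k satisfying the bound: 77

77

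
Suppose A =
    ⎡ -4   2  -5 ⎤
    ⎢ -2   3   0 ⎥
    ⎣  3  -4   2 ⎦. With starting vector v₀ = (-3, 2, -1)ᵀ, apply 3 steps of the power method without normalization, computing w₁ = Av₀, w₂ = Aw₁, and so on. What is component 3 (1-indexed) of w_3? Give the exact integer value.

83

w1 = Av₀ = (21, 12, -19)
w2 = Aw1 = (35, -6, -23)
w3 = Aw2 = (-37, -88, 83)
The requested component of w3 is 83.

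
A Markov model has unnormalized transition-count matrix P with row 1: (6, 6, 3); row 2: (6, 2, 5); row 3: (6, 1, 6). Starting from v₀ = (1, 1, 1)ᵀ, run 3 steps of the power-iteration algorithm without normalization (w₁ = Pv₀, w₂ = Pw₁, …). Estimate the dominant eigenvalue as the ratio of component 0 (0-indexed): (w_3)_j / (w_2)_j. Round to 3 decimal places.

w1 = Pv₀ = (15, 13, 13)
w2 = Pw1 = (207, 181, 181)
w3 = Pw2 = (2871, 2509, 2509)
Ratio at component: 2871 / 207 = 13.870

λ ≈ 13.870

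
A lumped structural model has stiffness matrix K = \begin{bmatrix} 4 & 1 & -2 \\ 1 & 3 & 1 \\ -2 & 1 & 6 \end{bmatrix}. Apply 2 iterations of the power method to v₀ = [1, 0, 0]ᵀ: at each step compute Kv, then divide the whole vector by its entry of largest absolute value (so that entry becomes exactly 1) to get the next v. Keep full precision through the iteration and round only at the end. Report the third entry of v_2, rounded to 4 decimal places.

-0.9048

Kv0 = (4.00000, 1.00000, -2.00000); divide by 4.00000 → v1 = (1.00000, 0.25000, -0.50000)
Kv1 = (5.25000, 1.25000, -4.75000); divide by 5.25000 → v2 = (1.00000, 0.23810, -0.90476)
Requested entry of v2: -19/21 = -0.9048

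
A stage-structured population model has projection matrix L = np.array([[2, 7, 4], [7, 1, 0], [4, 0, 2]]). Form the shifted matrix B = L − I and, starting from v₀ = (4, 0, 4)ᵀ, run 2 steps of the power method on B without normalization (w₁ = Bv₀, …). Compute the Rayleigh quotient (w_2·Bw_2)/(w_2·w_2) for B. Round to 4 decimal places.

B = L − I has rows (1, 7, 4); (7, 0, 0); (4, 0, 1)
w1 = Bv₀ = (1·4 + 7·0 + 4·4; 7·4 + 0·0 + 0·4; 4·4 + 0·0 + 1·4) = (20, 28, 20)
w2 = Bw1 = (1·20 + 7·28 + 4·20; 7·20 + 0·28 + 0·20; 4·20 + 0·28 + 1·20) = (296, 140, 100)
Bw2 = (1676, 2072, 1284)
w2·Bw2 = 914576; w2·w2 = 117216; μ ≈ 914576/117216 = 7.8025

μ ≈ 7.8025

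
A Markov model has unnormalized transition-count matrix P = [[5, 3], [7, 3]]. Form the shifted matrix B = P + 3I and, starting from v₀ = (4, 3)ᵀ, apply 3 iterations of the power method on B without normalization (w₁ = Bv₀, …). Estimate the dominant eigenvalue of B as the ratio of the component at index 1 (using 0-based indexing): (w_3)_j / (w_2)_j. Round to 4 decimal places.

B = P + 3I has rows (8, 3); (7, 6)
w1 = Bv₀ = (8·4 + 3·3; 7·4 + 6·3) = (41, 46)
w2 = Bw1 = (8·41 + 3·46; 7·41 + 6·46) = (466, 563)
w3 = Bw2 = (5417, 6640)
Ratio: 6640/563 = 11.7940

11.7940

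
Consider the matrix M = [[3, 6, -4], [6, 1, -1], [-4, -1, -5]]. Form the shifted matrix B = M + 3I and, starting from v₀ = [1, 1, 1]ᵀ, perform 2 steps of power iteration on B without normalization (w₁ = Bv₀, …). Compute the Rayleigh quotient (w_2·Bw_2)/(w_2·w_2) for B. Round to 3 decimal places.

μ ≈ 11.888

B = M + 3I has rows (6, 6, -4); (6, 4, -1); (-4, -1, -2)
w1 = Bv₀ = (6·1 + 6·1 + (-4)·1; 6·1 + 4·1 + (-1)·1; (-4)·1 + (-1)·1 + (-2)·1) = (8, 9, -7)
w2 = Bw1 = (6·8 + 6·9 + (-4)·(-7); 6·8 + 4·9 + (-1)·(-7); (-4)·8 + (-1)·9 + (-2)·(-7)) = (130, 91, -27)
Bw2 = (1434, 1171, -557)
w2·Bw2 = 308020; w2·w2 = 25910; μ ≈ 308020/25910 = 11.888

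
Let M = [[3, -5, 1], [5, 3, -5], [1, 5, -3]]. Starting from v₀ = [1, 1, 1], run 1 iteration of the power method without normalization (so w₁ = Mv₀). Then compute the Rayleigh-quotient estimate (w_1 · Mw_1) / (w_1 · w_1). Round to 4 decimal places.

λ ≈ -0.1579

w1 = Mv₀ = (-1, 3, 3)
Mw1 = (-15, -11, 5)
w1·Mw1 = (-1)·(-15) + 3·(-11) + 3·5 = -3; w1·w1 = (-1)·(-1) + 3·3 + 3·3 = 19
λ ≈ -3/19 = -0.1579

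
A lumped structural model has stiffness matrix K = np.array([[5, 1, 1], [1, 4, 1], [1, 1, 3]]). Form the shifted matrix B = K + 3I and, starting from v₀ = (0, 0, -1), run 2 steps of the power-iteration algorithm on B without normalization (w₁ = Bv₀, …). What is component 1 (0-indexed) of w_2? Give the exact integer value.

-14

B = K + 3I has rows (8, 1, 1); (1, 7, 1); (1, 1, 6)
w1 = Bv₀ = (8·0 + 1·0 + 1·(-1); 1·0 + 7·0 + 1·(-1); 1·0 + 1·0 + 6·(-1)) = (-1, -1, -6)
w2 = Bw1 = (8·(-1) + 1·(-1) + 1·(-6); 1·(-1) + 7·(-1) + 1·(-6); 1·(-1) + 1·(-1) + 6·(-6)) = (-15, -14, -38)
Requested component of w2: -14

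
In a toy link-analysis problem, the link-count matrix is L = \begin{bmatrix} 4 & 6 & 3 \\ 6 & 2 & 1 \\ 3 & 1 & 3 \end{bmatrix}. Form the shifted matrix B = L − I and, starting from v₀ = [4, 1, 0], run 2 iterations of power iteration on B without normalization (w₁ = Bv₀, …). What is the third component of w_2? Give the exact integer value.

105

B = L − I has rows (3, 6, 3); (6, 1, 1); (3, 1, 2)
w1 = Bv₀ = (3·4 + 6·1 + 3·0; 6·4 + 1·1 + 1·0; 3·4 + 1·1 + 2·0) = (18, 25, 13)
w2 = Bw1 = (3·18 + 6·25 + 3·13; 6·18 + 1·25 + 1·13; 3·18 + 1·25 + 2·13) = (243, 146, 105)
Requested component of w2: 105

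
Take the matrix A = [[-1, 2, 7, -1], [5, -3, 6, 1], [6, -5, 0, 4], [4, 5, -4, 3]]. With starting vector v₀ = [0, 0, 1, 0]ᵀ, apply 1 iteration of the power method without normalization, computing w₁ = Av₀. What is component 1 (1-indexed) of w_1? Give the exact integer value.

7

w1 = Av₀ = ((-1)·0 + 2·0 + 7·1 + (-1)·0; 5·0 + (-3)·0 + 6·1 + 1·0; 6·0 + (-5)·0 + 0·1 + 4·0; 4·0 + 5·0 + (-4)·1 + 3·0) = (7, 6, 0, -4)
The requested component of w1 is 7.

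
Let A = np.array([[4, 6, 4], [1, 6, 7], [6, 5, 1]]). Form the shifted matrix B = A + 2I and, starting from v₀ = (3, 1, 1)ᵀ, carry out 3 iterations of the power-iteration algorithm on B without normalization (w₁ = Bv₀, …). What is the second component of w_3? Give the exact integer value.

5564

B = A + 2I has rows (6, 6, 4); (1, 8, 7); (6, 5, 3)
w1 = Bv₀ = (28, 18, 26)
w2 = Bw1 = (380, 354, 336)
w3 = Bw2 = (5748, 5564, 5058)
Requested component of w3: 5564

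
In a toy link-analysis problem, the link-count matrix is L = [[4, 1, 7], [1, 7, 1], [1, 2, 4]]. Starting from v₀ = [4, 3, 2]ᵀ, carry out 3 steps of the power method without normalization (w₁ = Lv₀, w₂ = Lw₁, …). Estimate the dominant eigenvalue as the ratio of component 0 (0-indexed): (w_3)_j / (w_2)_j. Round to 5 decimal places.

w1 = Lv₀ = (33, 27, 18)
w2 = Lw1 = (285, 240, 159)
w3 = Lw2 = (2493, 2124, 1401)
Ratio at component: 2493 / 285 = 8.74737

8.74737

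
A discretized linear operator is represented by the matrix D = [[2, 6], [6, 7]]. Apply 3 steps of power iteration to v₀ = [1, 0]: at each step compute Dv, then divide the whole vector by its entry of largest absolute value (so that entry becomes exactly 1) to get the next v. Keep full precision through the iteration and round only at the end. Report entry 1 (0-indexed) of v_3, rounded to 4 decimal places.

Dv0 = (2.00000, 6.00000); divide by 6.00000 → v1 = (0.33333, 1.00000)
Dv1 = (6.66667, 9.00000); divide by 9.00000 → v2 = (0.74074, 1.00000)
Dv2 = (7.48148, 11.44444); divide by 11.44444 → v3 = (0.65372, 1.00000)
Requested entry of v3: 618/618 = 1.0000

1.0000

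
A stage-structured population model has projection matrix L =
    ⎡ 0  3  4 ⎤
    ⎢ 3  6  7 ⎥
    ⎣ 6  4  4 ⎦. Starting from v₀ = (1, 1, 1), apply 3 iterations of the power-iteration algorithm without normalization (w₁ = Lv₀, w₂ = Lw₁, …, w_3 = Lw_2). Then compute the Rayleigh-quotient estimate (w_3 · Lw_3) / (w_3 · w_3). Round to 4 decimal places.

λ ≈ 12.8478

w1 = Lv₀ = (0·1 + 3·1 + 4·1; 3·1 + 6·1 + 7·1; 6·1 + 4·1 + 4·1) = (7, 16, 14)
w2 = Lw1 = (0·7 + 3·16 + 4·14; 3·7 + 6·16 + 7·14; 6·7 + 4·16 + 4·14) = (104, 215, 162)
w3 = Lw2 = (1293, 2736, 2132)
Lw3 = (16736, 35219, 27230)
w3·Lw3 = 1293·16736 + 2736·35219 + 2132·27230 = 176053192; w3·w3 = 1293·1293 + 2736·2736 + 2132·2132 = 13702969
λ ≈ 176053192/13702969 = 12.8478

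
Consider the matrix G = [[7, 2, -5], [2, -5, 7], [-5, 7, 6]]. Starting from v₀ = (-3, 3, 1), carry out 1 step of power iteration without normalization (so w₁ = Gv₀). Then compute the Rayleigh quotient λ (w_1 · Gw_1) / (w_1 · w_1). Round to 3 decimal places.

w1 = Gv₀ = (-20, -14, 42)
Gw1 = (-378, 324, 254)
w1·Gw1 = (-20)·(-378) + (-14)·324 + 42·254 = 13692; w1·w1 = (-20)·(-20) + (-14)·(-14) + 42·42 = 2360
λ ≈ 13692/2360 = 5.802

λ ≈ 5.802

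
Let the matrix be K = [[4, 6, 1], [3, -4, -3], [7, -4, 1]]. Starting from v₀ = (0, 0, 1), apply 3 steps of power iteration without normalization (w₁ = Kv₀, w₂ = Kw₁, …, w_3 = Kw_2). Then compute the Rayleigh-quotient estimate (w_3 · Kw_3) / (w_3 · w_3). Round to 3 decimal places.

w1 = Kv₀ = (1, -3, 1)
w2 = Kw1 = (-13, 12, 20)
w3 = Kw2 = (40, -147, -119)
Kw3 = (-841, 1065, 749)
w3·Kw3 = 40·(-841) + (-147)·1065 + (-119)·749 = -279326; w3·w3 = 40·40 + (-147)·(-147) + (-119)·(-119) = 37370
λ ≈ -279326/37370 = -7.475

-7.475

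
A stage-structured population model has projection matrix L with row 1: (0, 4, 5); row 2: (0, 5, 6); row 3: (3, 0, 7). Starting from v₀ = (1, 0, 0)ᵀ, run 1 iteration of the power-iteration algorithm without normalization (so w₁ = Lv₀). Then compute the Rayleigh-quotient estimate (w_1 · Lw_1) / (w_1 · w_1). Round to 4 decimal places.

7.0000

w1 = Lv₀ = (0·1 + 4·0 + 5·0; 0·1 + 5·0 + 6·0; 3·1 + 0·0 + 7·0) = (0, 0, 3)
Lw1 = (15, 18, 21)
w1·Lw1 = 0·15 + 0·18 + 3·21 = 63; w1·w1 = 0·0 + 0·0 + 3·3 = 9
λ ≈ 63/9 = 7.0000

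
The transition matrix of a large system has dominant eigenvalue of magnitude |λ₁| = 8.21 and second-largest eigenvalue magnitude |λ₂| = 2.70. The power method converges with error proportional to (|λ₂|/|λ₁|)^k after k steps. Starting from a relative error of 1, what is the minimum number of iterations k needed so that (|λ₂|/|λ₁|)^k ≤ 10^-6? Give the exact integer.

|λ₂/λ₁| = 2.70/8.21 = 0.32887
Need k ≥ ln(10^-6) / ln(0.32887) = -13.8155 / -1.1121 ≈ 12.423
Smallest integer k satisfying the bound: 13

13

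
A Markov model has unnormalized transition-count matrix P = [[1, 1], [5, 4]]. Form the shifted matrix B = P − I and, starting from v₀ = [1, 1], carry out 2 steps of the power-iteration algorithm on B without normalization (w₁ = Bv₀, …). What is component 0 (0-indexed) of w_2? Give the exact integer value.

B = P − I has rows (0, 1); (5, 3)
w1 = Bv₀ = (0·1 + 1·1; 5·1 + 3·1) = (1, 8)
w2 = Bw1 = (0·1 + 1·8; 5·1 + 3·8) = (8, 29)
Requested component of w2: 8

8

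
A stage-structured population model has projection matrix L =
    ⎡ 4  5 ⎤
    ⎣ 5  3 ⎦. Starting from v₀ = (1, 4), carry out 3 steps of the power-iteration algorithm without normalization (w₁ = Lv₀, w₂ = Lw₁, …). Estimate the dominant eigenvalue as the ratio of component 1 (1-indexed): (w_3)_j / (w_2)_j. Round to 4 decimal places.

w1 = Lv₀ = (4·1 + 5·4; 5·1 + 3·4) = (24, 17)
w2 = Lw1 = (4·24 + 5·17; 5·24 + 3·17) = (181, 171)
w3 = Lw2 = (1579, 1418)
Ratio at component: 1579 / 181 = 8.7238

λ ≈ 8.7238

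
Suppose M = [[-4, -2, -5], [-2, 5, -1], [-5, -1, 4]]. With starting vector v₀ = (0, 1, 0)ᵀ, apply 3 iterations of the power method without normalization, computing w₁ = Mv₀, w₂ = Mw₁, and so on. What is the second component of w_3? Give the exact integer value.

w1 = Mv₀ = (-2, 5, -1)
w2 = Mw1 = (3, 30, 1)
w3 = Mw2 = (-77, 143, -41)
The requested component of w3 is 143.

143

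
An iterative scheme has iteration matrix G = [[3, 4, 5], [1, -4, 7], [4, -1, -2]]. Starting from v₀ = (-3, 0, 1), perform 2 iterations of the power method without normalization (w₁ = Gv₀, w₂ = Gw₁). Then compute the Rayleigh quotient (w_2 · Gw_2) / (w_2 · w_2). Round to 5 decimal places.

w1 = Gv₀ = (3·(-3) + 4·0 + 5·1; 1·(-3) + (-4)·0 + 7·1; 4·(-3) + (-1)·0 + (-2)·1) = (-4, 4, -14)
w2 = Gw1 = (3·(-4) + 4·4 + 5·(-14); 1·(-4) + (-4)·4 + 7·(-14); 4·(-4) + (-1)·4 + (-2)·(-14)) = (-66, -118, 8)
Gw2 = (-630, 462, -162)
w2·Gw2 = (-66)·(-630) + (-118)·462 + 8·(-162) = -14232; w2·w2 = (-66)·(-66) + (-118)·(-118) + 8·8 = 18344
λ ≈ -14232/18344 = -0.77584

λ ≈ -0.77584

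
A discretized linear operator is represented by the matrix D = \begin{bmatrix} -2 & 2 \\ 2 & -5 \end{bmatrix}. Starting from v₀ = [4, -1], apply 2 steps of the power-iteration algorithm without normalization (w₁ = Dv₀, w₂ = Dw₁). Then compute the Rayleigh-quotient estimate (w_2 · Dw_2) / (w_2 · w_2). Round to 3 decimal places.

λ ≈ -5.995

w1 = Dv₀ = ((-2)·4 + 2·(-1); 2·4 + (-5)·(-1)) = (-10, 13)
w2 = Dw1 = ((-2)·(-10) + 2·13; 2·(-10) + (-5)·13) = (46, -85)
Dw2 = (-262, 517)
w2·Dw2 = 46·(-262) + (-85)·517 = -55997; w2·w2 = 46·46 + (-85)·(-85) = 9341
λ ≈ -55997/9341 = -5.995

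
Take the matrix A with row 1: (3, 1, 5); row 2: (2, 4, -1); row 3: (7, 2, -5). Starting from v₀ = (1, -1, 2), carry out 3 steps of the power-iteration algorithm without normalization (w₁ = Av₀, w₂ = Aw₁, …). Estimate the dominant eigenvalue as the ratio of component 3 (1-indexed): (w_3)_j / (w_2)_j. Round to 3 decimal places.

w1 = Av₀ = (12, -4, -5)
w2 = Aw1 = (7, 13, 101)
w3 = Aw2 = (539, -35, -430)
Ratio at component: -430 / 101 = -4.257

λ ≈ -4.257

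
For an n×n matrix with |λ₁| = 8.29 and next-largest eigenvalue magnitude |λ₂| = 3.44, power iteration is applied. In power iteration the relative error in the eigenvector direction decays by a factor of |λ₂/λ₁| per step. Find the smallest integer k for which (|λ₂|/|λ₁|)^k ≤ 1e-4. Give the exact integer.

11

|λ₂/λ₁| = 3.44/8.29 = 0.41496
Need k ≥ ln(1e-4) / ln(0.41496) = -9.2103 / -0.8796 ≈ 10.471
Smallest integer k satisfying the bound: 11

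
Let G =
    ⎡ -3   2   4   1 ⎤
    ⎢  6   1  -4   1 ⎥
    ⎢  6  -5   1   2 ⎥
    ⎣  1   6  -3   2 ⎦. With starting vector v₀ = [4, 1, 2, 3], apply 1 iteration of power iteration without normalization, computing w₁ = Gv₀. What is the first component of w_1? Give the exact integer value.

1

w1 = Gv₀ = ((-3)·4 + 2·1 + 4·2 + 1·3; 6·4 + 1·1 + (-4)·2 + 1·3; 6·4 + (-5)·1 + 1·2 + 2·3; 1·4 + 6·1 + (-3)·2 + 2·3) = (1, 20, 27, 10)
The requested component of w1 is 1.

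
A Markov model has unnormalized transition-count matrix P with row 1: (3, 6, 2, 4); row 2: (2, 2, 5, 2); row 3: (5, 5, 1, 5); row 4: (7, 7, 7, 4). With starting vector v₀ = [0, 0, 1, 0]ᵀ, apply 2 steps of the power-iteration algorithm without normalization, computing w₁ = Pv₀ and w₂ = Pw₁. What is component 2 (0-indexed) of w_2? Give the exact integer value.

w1 = Pv₀ = (3·0 + 6·0 + 2·1 + 4·0; 2·0 + 2·0 + 5·1 + 2·0; 5·0 + 5·0 + 1·1 + 5·0; 7·0 + 7·0 + 7·1 + 4·0) = (2, 5, 1, 7)
w2 = Pw1 = (3·2 + 6·5 + 2·1 + 4·7; 2·2 + 2·5 + 5·1 + 2·7; 5·2 + 5·5 + 1·1 + 5·7; 7·2 + 7·5 + 7·1 + 4·7) = (66, 33, 71, 84)
The requested component of w2 is 71.

71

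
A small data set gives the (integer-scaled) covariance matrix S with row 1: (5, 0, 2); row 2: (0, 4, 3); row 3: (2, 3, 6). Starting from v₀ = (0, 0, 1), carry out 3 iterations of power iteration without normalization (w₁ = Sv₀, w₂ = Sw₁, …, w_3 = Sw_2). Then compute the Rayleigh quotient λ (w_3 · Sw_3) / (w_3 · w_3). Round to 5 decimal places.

λ ≈ 8.87472

w1 = Sv₀ = (2, 3, 6)
w2 = Sw1 = (22, 30, 49)
w3 = Sw2 = (208, 267, 428)
Sw3 = (1896, 2352, 3785)
w3·Sw3 = 208·1896 + 267·2352 + 428·3785 = 2642332; w3·w3 = 208·208 + 267·267 + 428·428 = 297737
λ ≈ 2642332/297737 = 8.87472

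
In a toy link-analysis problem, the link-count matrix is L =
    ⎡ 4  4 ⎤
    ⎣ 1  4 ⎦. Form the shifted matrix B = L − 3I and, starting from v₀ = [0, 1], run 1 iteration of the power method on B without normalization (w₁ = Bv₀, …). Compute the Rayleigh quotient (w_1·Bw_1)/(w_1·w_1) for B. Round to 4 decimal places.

B = L − 3I has rows (1, 4); (1, 1)
w1 = Bv₀ = (1·0 + 4·1; 1·0 + 1·1) = (4, 1)
Bw1 = (8, 5)
w1·Bw1 = 37; w1·w1 = 17; μ ≈ 37/17 = 2.1765

2.1765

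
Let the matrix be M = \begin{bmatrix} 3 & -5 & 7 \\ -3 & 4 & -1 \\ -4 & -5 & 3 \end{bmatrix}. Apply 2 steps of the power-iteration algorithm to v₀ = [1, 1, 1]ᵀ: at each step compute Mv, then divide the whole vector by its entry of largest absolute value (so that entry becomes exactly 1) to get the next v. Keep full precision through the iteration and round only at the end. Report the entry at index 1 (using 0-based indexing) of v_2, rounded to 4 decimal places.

Mv0 = (5.00000, 0.00000, -6.00000); divide by -6.00000 → v1 = (-0.83333, 0.00000, 1.00000)
Mv1 = (4.50000, 1.50000, 6.33333); divide by 6.33333 → v2 = (0.71053, 0.23684, 1.00000)
Requested entry of v2: -9/-38 = 0.2368

0.2368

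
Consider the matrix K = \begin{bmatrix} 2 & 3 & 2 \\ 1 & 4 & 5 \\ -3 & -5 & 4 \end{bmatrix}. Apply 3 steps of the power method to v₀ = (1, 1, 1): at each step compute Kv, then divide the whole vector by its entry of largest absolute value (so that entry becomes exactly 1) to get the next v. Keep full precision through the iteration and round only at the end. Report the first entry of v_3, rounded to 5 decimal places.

Kv0 = (7.000000, 10.000000, -4.000000); divide by 10.000000 → v1 = (0.700000, 1.000000, -0.400000)
Kv1 = (3.600000, 2.700000, -8.700000); divide by -8.700000 → v2 = (-0.413793, -0.310345, 1.000000)
Kv2 = (0.241379, 3.344828, 6.793103); divide by 6.793103 → v3 = (0.035533, 0.492386, 1.000000)
Requested entry of v3: -21/-591 = 0.03553

0.03553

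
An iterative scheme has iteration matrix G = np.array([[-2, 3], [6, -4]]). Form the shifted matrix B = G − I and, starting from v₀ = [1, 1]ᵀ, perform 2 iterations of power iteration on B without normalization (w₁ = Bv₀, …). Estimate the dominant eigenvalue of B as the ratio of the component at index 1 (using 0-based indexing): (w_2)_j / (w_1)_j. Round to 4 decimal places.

-5.0000

B = G − I has rows (-3, 3); (6, -5)
w1 = Bv₀ = ((-3)·1 + 3·1; 6·1 + (-5)·1) = (0, 1)
w2 = Bw1 = ((-3)·0 + 3·1; 6·0 + (-5)·1) = (3, -5)
Ratio: -5/1 = -5.0000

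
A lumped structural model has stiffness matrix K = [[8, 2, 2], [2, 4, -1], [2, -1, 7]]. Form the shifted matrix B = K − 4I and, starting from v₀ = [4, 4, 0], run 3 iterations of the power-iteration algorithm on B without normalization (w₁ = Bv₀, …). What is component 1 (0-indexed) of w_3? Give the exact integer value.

188

B = K − 4I has rows (4, 2, 2); (2, 0, -1); (2, -1, 3)
w1 = Bv₀ = (24, 8, 4)
w2 = Bw1 = (120, 44, 52)
w3 = Bw2 = (672, 188, 352)
Requested component of w3: 188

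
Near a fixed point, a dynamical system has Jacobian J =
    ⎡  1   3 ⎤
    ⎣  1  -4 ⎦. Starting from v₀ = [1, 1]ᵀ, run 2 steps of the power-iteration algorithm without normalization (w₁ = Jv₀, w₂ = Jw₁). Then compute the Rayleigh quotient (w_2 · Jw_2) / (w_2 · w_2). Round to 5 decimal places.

λ ≈ -4.69395

w1 = Jv₀ = (1·1 + 3·1; 1·1 + (-4)·1) = (4, -3)
w2 = Jw1 = (1·4 + 3·(-3); 1·4 + (-4)·(-3)) = (-5, 16)
Jw2 = (43, -69)
w2·Jw2 = (-5)·43 + 16·(-69) = -1319; w2·w2 = (-5)·(-5) + 16·16 = 281
λ ≈ -1319/281 = -4.69395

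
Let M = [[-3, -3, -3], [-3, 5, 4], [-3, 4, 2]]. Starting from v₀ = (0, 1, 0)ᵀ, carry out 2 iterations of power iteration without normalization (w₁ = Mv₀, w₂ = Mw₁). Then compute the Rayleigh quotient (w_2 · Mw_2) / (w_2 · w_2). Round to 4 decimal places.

9.1729

w1 = Mv₀ = ((-3)·0 + (-3)·1 + (-3)·0; (-3)·0 + 5·1 + 4·0; (-3)·0 + 4·1 + 2·0) = (-3, 5, 4)
w2 = Mw1 = ((-3)·(-3) + (-3)·5 + (-3)·4; (-3)·(-3) + 5·5 + 4·4; (-3)·(-3) + 4·5 + 2·4) = (-18, 50, 37)
Mw2 = (-207, 452, 328)
w2·Mw2 = (-18)·(-207) + 50·452 + 37·328 = 38462; w2·w2 = (-18)·(-18) + 50·50 + 37·37 = 4193
λ ≈ 38462/4193 = 9.1729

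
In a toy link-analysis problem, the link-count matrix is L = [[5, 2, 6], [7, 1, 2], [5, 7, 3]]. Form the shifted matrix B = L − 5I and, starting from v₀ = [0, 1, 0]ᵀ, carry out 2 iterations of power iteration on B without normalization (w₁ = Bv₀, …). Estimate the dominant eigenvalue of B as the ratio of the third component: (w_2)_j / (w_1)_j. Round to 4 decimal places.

μ ≈ -4.5714

B = L − 5I has rows (0, 2, 6); (7, -4, 2); (5, 7, -2)
w1 = Bv₀ = (0·0 + 2·1 + 6·0; 7·0 + (-4)·1 + 2·0; 5·0 + 7·1 + (-2)·0) = (2, -4, 7)
w2 = Bw1 = (0·2 + 2·(-4) + 6·7; 7·2 + (-4)·(-4) + 2·7; 5·2 + 7·(-4) + (-2)·7) = (34, 44, -32)
Ratio: -32/7 = -4.5714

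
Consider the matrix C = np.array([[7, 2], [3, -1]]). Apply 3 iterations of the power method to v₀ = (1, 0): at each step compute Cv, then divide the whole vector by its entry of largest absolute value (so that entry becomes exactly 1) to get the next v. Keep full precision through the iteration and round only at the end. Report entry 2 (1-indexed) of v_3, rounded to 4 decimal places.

0.3492

Cv0 = (7.00000, 3.00000); divide by 7.00000 → v1 = (1.00000, 0.42857)
Cv1 = (7.85714, 2.57143); divide by 7.85714 → v2 = (1.00000, 0.32727)
Cv2 = (7.65455, 2.67273); divide by 7.65455 → v3 = (1.00000, 0.34917)
Requested entry of v3: 147/421 = 0.3492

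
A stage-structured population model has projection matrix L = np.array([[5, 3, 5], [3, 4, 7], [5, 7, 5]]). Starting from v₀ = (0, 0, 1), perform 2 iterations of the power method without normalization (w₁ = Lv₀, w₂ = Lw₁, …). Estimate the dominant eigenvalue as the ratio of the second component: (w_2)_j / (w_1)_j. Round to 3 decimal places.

w1 = Lv₀ = (5·0 + 3·0 + 5·1; 3·0 + 4·0 + 7·1; 5·0 + 7·0 + 5·1) = (5, 7, 5)
w2 = Lw1 = (5·5 + 3·7 + 5·5; 3·5 + 4·7 + 7·5; 5·5 + 7·7 + 5·5) = (71, 78, 99)
Ratio at component: 78 / 7 = 11.143

11.143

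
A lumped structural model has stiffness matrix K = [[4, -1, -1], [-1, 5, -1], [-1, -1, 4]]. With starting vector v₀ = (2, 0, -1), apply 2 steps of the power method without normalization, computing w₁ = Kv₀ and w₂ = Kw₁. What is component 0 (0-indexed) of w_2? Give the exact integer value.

43

w1 = Kv₀ = (4·2 + (-1)·0 + (-1)·(-1); (-1)·2 + 5·0 + (-1)·(-1); (-1)·2 + (-1)·0 + 4·(-1)) = (9, -1, -6)
w2 = Kw1 = (4·9 + (-1)·(-1) + (-1)·(-6); (-1)·9 + 5·(-1) + (-1)·(-6); (-1)·9 + (-1)·(-1) + 4·(-6)) = (43, -8, -32)
The requested component of w2 is 43.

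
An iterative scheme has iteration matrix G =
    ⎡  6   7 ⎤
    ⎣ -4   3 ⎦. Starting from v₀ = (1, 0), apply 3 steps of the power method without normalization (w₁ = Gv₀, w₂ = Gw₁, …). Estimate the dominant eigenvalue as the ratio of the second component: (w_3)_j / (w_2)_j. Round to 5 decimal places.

λ ≈ 3.88889

w1 = Gv₀ = (6, -4)
w2 = Gw1 = (8, -36)
w3 = Gw2 = (-204, -140)
Ratio at component: -140 / -36 = 3.88889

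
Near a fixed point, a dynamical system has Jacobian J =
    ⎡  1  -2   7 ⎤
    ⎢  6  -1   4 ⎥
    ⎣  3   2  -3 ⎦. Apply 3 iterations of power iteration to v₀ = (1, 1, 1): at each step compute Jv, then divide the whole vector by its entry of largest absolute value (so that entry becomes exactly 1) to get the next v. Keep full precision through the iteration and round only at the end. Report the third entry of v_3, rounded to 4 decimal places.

-0.0986

Jv0 = (6.00000, 9.00000, 2.00000); divide by 9.00000 → v1 = (0.66667, 1.00000, 0.22222)
Jv1 = (0.22222, 3.88889, 3.33333); divide by 3.88889 → v2 = (0.05714, 1.00000, 0.85714)
Jv2 = (4.05714, 2.77143, -0.40000); divide by 4.05714 → v3 = (1.00000, 0.68310, -0.09859)
Requested entry of v3: -14/142 = -0.0986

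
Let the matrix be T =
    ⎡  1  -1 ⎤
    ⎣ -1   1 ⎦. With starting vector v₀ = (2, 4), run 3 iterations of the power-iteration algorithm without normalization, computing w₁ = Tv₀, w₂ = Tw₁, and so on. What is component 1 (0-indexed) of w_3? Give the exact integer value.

w1 = Tv₀ = (1·2 + (-1)·4; (-1)·2 + 1·4) = (-2, 2)
w2 = Tw1 = (1·(-2) + (-1)·2; (-1)·(-2) + 1·2) = (-4, 4)
w3 = Tw2 = (-8, 8)
The requested component of w3 is 8.

8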